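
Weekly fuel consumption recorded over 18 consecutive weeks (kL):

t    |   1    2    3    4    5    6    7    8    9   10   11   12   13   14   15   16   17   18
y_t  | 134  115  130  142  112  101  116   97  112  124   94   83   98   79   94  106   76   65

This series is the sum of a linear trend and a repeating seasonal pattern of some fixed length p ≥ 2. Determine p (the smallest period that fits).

6

First differences y_{t+1} − y_t: -19, 15, 12, -30, -11, 15, -19, 15, 12, -30, -11, 15, -19, 15, …
The difference pattern repeats every 6 terms and not for any smaller step, so p = 6.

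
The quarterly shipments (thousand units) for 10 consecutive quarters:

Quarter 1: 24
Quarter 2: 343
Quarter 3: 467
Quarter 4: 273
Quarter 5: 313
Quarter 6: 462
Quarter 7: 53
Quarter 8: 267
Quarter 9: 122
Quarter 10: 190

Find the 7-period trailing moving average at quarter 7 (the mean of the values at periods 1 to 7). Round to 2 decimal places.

276.43

Sum of periods 1–7: 24 + 343 + 467 + 273 + 313 + 462 + 53 = 1935
Divide by 7: 1935 / 7 = 276.43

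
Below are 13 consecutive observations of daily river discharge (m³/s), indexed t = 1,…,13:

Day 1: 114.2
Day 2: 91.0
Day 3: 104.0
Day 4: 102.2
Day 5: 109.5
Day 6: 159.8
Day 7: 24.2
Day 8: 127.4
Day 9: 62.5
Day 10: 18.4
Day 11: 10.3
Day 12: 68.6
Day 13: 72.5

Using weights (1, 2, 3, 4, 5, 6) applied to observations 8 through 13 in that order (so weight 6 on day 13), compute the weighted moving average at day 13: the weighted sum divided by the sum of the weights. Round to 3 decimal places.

Weighted sum: 1·127.4 + 2·62.5 + 3·18.4 + 4·10.3 + 5·68.6 + 6·72.5 = 127.4 + 125.0 + 55.2 + 41.2 + 343.0 + 435.0 = 1126.8
Weight total: 1 + 2 + 3 + 4 + 5 + 6 = 21
WMA = 1126.8 / 21 = 53.657

53.657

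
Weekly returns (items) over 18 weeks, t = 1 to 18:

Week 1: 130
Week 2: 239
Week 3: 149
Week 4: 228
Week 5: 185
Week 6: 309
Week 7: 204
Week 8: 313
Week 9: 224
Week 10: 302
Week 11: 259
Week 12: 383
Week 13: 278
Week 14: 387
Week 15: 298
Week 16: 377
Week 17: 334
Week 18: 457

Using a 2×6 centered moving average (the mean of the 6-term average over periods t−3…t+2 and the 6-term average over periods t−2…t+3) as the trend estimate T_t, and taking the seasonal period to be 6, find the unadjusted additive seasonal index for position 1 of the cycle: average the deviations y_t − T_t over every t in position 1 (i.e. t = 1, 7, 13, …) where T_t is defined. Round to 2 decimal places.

Season position 1 occurs at t = 7, 13 (where T_t is defined).
t=7: T_7 = 250.0000; y_7 − T_7 = 204 − 250.0000 = -46.0000
t=13: T_13 = 324.0833; y_13 − T_13 = 278 − 324.0833 = -46.0833
Mean deviation: (-46.0000 + -46.0833) / 2 = -46.04

-46.04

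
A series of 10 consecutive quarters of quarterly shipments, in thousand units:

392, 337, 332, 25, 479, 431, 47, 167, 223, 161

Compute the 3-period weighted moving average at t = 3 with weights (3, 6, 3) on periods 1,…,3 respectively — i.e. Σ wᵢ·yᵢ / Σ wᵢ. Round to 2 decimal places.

349.50

Weighted sum: 3·392 + 6·337 + 3·332 = 1176 + 2022 + 996 = 4194
Weight total: 3 + 6 + 3 = 12
WMA = 4194 / 12 = 349.50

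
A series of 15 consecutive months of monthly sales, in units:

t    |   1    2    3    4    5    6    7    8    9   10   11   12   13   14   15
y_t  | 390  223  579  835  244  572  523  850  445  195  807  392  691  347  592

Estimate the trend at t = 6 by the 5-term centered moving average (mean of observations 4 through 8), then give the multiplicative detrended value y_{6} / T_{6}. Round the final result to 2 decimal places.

Trend T_6 = (835 + 244 + 572 + 523 + 850) / 5 = 3024/5 = 604.8000
Ratio to trend: 572 / 604.8000 = 0.95

0.95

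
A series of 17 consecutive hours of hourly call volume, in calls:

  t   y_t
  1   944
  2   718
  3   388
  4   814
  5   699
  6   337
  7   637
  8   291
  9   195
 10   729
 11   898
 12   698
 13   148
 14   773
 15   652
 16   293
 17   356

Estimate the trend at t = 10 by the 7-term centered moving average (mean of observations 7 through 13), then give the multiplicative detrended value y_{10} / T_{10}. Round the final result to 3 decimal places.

1.419

Trend T_10 = (637 + 291 + 195 + 729 + 898 + 698 + 148) / 7 = 3596/7 = 513.71429
Ratio to trend: 729 / 513.71429 = 1.419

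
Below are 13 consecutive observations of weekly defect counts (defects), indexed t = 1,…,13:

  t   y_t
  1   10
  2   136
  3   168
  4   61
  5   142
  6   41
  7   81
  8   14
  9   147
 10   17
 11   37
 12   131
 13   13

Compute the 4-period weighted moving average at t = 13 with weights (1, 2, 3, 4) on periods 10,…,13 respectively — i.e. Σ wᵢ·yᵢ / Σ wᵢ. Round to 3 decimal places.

53.600

Weighted sum: 1·17 + 2·37 + 3·131 + 4·13 = 17 + 74 + 393 + 52 = 536
Weight total: 1 + 2 + 3 + 4 = 10
WMA = 536 / 10 = 53.600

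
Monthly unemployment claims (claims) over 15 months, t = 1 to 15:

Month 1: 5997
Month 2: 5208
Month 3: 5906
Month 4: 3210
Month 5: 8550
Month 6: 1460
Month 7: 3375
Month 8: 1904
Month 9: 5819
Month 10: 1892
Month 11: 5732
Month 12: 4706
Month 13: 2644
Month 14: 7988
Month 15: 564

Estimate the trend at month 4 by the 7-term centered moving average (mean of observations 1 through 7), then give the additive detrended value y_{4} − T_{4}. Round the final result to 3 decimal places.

-1605.143

Trend T_4 = (5997 + 5208 + 5906 + 3210 + 8550 + 1460 + 3375) / 7 = 33706/7 = 4815.14286
Detrended value: 3210 − 4815.14286 = -1605.143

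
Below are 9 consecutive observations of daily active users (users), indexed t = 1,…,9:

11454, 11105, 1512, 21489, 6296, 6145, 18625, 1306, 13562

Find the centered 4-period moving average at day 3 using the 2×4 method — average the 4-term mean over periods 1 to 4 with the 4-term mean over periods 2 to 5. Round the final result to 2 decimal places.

Sum over 1–4: 11454 + 11105 + 1512 + 21489 = 45560
Sum over 2–5: 11105 + 1512 + 21489 + 6296 = 40402
CMA at t=3 = (45560 + 40402) / (2·4) = 85962 / 8 = 10745.25

10745.25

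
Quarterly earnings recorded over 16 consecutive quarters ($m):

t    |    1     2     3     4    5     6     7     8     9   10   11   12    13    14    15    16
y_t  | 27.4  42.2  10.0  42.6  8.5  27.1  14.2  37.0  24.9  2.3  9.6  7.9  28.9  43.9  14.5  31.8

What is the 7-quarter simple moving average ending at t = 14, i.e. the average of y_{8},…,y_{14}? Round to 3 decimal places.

Sum of periods 8–14: 37.0 + 24.9 + 2.3 + 9.6 + 7.9 + 28.9 + 43.9 = 154.5
Divide by 7: 154.5 / 7 = 22.071

22.071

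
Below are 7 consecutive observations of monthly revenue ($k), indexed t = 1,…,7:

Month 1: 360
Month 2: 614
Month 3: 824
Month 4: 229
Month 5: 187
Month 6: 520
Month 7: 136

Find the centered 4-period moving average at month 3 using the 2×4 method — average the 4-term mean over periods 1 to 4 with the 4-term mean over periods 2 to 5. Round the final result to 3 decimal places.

485.125

Sum over 1–4: 360 + 614 + 824 + 229 = 2027
Sum over 2–5: 614 + 824 + 229 + 187 = 1854
CMA at t=3 = (2027 + 1854) / (2·4) = 3881 / 8 = 485.125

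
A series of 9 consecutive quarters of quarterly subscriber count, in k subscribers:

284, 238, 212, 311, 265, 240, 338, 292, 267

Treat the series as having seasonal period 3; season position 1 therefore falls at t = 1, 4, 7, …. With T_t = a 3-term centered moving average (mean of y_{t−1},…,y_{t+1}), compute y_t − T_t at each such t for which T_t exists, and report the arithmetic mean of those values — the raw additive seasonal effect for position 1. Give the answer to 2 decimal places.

48.17

Season position 1 occurs at t = 4, 7 (where T_t is defined).
t=4: T_4 = 262.6667; y_4 − T_4 = 311 − 262.6667 = 48.3333
t=7: T_7 = 290.0000; y_7 − T_7 = 338 − 290.0000 = 48.0000
Mean deviation: (48.3333 + 48.0000) / 2 = 48.17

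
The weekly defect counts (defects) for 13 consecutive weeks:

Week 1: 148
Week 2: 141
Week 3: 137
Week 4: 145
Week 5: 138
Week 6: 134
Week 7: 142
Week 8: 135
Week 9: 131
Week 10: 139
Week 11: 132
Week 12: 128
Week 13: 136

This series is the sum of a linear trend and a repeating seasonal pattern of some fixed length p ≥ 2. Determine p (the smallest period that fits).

3

First differences y_{t+1} − y_t: -7, -4, 8, -7, -4, 8, -7, -4, …
The difference pattern repeats every 3 terms and not for any smaller step, so p = 3.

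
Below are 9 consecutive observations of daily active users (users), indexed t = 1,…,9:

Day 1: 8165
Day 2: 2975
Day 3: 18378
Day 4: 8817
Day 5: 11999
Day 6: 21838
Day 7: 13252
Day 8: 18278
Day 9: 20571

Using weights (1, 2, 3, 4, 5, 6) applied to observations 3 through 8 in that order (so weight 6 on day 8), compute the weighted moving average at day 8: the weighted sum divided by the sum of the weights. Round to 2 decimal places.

Weighted sum: 1·18378 + 2·8817 + 3·11999 + 4·21838 + 5·13252 + 6·18278 = 18378 + 17634 + 35997 + 87352 + 66260 + 109668 = 335289
Weight total: 1 + 2 + 3 + 4 + 5 + 6 = 21
WMA = 335289 / 21 = 15966.14

15966.14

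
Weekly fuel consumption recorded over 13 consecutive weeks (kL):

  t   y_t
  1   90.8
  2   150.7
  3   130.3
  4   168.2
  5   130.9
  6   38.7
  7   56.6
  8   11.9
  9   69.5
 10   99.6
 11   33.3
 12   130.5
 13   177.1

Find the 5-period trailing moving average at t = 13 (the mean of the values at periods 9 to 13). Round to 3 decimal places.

102.000

Sum of periods 9–13: 69.5 + 99.6 + 33.3 + 130.5 + 177.1 = 510.0
Divide by 5: 510.0 / 5 = 102.000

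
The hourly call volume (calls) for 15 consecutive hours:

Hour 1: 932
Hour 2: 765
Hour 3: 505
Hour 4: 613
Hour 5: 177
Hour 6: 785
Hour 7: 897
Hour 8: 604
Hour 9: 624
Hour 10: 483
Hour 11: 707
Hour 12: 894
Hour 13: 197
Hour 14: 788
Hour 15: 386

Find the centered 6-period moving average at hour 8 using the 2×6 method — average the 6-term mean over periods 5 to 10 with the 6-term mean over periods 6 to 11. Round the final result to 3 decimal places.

639.167

Sum over 5–10: 177 + 785 + 897 + 604 + 624 + 483 = 3570
Sum over 6–11: 785 + 897 + 604 + 624 + 483 + 707 = 4100
CMA at t=8 = (3570 + 4100) / (2·6) = 7670 / 12 = 639.167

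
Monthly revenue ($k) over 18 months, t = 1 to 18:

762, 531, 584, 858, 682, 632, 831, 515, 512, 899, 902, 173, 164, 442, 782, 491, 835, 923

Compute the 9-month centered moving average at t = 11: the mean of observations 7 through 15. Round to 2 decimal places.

Sum of periods 7–15: 831 + 515 + 512 + 899 + 902 + 173 + 164 + 442 + 782 = 5220
Divide by 9: 5220 / 9 = 580.00

580.00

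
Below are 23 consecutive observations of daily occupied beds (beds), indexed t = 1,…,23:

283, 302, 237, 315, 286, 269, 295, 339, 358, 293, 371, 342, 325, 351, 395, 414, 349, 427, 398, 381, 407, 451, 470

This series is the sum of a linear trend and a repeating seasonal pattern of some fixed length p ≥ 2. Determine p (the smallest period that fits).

First differences y_{t+1} − y_t: 19, -65, 78, -29, -17, 26, 44, 19, -65, 78, -29, -17, 26, 44, 19, -65, …
The difference pattern repeats every 7 terms and not for any smaller step, so p = 7.

7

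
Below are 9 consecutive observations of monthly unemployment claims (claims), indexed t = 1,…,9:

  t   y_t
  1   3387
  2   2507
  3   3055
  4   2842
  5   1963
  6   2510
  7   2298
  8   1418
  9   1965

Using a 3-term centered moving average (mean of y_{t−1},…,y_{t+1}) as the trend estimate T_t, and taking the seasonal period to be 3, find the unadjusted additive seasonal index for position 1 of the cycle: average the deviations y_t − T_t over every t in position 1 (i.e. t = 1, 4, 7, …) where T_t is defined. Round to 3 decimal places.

222.333

Season position 1 occurs at t = 4, 7 (where T_t is defined).
t=4: T_4 = 2620.00000; y_4 − T_4 = 2842 − 2620.00000 = 222.00000
t=7: T_7 = 2075.33333; y_7 − T_7 = 2298 − 2075.33333 = 222.66667
Mean deviation: (222.00000 + 222.66667) / 2 = 222.333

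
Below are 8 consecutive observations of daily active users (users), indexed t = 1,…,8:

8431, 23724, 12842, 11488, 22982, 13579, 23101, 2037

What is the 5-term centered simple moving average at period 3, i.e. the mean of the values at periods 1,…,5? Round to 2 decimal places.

Sum of periods 1–5: 8431 + 23724 + 12842 + 11488 + 22982 = 79467
Divide by 5: 79467 / 5 = 15893.40

15893.40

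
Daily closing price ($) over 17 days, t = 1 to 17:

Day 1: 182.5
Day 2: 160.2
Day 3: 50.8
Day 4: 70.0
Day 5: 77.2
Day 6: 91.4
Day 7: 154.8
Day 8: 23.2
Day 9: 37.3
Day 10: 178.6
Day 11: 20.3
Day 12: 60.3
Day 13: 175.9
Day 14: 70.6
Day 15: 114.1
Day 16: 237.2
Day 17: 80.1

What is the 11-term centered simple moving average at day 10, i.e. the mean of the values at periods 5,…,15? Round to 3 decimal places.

91.245

Sum of periods 5–15: 77.2 + 91.4 + 154.8 + 23.2 + 37.3 + 178.6 + 20.3 + 60.3 + 175.9 + 70.6 + 114.1 = 1003.7
Divide by 11: 1003.7 / 11 = 91.245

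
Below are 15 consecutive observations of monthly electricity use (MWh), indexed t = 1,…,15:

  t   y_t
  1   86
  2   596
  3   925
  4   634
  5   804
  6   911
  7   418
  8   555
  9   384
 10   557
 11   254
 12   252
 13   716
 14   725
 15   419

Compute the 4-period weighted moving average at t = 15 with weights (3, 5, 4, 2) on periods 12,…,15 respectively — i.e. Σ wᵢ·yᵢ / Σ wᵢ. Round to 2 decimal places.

Weighted sum: 3·252 + 5·716 + 4·725 + 2·419 = 756 + 3580 + 2900 + 838 = 8074
Weight total: 3 + 5 + 4 + 2 = 14
WMA = 8074 / 14 = 576.71

576.71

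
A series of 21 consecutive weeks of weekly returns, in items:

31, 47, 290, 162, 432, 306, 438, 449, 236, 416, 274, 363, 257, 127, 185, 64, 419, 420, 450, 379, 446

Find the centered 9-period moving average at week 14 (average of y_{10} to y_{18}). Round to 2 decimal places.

280.56

Sum of periods 10–18: 416 + 274 + 363 + 257 + 127 + 185 + 64 + 419 + 420 = 2525
Divide by 9: 2525 / 9 = 280.56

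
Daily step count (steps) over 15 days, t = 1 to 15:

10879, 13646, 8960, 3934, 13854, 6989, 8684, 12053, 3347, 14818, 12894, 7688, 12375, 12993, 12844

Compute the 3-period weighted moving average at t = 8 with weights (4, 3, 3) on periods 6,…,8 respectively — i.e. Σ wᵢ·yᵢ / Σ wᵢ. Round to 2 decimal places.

Weighted sum: 4·6989 + 3·8684 + 3·12053 = 27956 + 26052 + 36159 = 90167
Weight total: 4 + 3 + 3 = 10
WMA = 90167 / 10 = 9016.70

9016.70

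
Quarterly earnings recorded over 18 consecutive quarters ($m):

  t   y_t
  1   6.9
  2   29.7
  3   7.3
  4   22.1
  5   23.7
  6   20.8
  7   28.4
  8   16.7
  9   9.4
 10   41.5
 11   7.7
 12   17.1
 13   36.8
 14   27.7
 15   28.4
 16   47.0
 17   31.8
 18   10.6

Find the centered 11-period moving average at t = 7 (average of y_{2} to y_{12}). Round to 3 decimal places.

20.400

Sum of periods 2–12: 29.7 + 7.3 + 22.1 + 23.7 + 20.8 + 28.4 + 16.7 + 9.4 + 41.5 + 7.7 + 17.1 = 224.4
Divide by 11: 224.4 / 11 = 20.400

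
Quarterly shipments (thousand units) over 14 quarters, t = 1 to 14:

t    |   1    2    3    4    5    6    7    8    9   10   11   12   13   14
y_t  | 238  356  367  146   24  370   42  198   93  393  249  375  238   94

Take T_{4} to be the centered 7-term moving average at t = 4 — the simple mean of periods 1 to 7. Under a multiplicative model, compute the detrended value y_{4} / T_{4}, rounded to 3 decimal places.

Trend T_4 = (238 + 356 + 367 + 146 + 24 + 370 + 42) / 7 = 1543/7 = 220.42857
Ratio to trend: 146 / 220.42857 = 0.662

0.662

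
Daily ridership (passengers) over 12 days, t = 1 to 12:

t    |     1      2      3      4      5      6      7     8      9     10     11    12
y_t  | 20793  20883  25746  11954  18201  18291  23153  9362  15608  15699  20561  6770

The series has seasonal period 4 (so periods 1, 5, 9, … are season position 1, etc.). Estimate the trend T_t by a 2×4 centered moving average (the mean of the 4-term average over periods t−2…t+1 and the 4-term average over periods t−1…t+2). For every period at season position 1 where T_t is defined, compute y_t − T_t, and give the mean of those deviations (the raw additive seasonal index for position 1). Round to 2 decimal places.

-23.19

Season position 1 occurs at t = 5, 9 (where T_t is defined).
t=5: T_5 = 18223.8750; y_5 − T_5 = 18201 − 18223.8750 = -22.8750
t=9: T_9 = 15631.5000; y_9 − T_9 = 15608 − 15631.5000 = -23.5000
Mean deviation: (-22.8750 + -23.5000) / 2 = -23.19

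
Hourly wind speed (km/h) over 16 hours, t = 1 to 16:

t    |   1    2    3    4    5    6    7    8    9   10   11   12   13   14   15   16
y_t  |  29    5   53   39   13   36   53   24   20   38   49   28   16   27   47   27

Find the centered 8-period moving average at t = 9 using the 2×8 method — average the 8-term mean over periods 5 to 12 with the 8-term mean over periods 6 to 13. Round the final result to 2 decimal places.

Sum over 5–12: 13 + 36 + 53 + 24 + 20 + 38 + 49 + 28 = 261
Sum over 6–13: 36 + 53 + 24 + 20 + 38 + 49 + 28 + 16 = 264
CMA at t=9 = (261 + 264) / (2·8) = 525 / 16 = 32.81

32.81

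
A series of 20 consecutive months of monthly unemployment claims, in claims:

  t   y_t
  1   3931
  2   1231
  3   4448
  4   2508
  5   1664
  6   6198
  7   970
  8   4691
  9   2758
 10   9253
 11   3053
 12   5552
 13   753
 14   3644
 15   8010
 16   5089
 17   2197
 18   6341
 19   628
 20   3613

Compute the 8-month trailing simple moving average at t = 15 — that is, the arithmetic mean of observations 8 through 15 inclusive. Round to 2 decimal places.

4714.25

Sum of periods 8–15: 4691 + 2758 + 9253 + 3053 + 5552 + 753 + 3644 + 8010 = 37714
Divide by 8: 37714 / 8 = 4714.25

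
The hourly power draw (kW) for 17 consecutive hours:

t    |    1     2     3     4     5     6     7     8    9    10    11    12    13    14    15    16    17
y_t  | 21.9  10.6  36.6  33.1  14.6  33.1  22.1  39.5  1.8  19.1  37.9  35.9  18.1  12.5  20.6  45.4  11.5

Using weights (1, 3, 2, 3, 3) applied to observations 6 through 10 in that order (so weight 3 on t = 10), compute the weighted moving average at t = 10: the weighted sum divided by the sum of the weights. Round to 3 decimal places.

20.092

Weighted sum: 1·33.1 + 3·22.1 + 2·39.5 + 3·1.8 + 3·19.1 = 33.1 + 66.3 + 79.0 + 5.4 + 57.3 = 241.1
Weight total: 1 + 3 + 2 + 3 + 3 = 12
WMA = 241.1 / 12 = 20.092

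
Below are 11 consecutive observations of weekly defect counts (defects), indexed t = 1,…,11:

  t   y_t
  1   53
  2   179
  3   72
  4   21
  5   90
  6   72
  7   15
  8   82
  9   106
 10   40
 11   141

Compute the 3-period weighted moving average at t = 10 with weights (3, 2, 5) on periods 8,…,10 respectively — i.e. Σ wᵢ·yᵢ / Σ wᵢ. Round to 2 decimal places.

Weighted sum: 3·82 + 2·106 + 5·40 = 246 + 212 + 200 = 658
Weight total: 3 + 2 + 5 = 10
WMA = 658 / 10 = 65.80

65.80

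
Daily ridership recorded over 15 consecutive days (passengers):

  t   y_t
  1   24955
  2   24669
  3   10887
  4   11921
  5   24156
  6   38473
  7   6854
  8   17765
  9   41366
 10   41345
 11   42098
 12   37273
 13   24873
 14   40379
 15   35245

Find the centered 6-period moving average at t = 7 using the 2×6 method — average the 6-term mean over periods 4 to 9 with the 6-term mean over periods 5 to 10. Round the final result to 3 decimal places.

Sum over 4–9: 11921 + 24156 + 38473 + 6854 + 17765 + 41366 = 140535
Sum over 5–10: 24156 + 38473 + 6854 + 17765 + 41366 + 41345 = 169959
CMA at t=7 = (140535 + 169959) / (2·6) = 310494 / 12 = 25874.500

25874.500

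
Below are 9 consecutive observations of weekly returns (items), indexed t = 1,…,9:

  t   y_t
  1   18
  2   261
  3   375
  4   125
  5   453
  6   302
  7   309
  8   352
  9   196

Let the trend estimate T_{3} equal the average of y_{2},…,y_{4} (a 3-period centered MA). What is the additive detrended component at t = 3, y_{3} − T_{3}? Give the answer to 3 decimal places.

121.333

Trend T_3 = (261 + 375 + 125) / 3 = 761/3 = 253.66667
Detrended value: 375 − 253.66667 = 121.333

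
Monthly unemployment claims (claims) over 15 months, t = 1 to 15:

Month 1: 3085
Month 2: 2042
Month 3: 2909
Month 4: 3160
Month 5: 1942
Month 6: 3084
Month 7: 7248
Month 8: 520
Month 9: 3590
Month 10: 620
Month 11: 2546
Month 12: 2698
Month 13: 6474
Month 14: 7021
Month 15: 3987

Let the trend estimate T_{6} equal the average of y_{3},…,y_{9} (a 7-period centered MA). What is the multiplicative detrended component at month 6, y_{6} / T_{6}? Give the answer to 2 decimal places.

Trend T_6 = (2909 + 3160 + 1942 + 3084 + 7248 + 520 + 3590) / 7 = 22453/7 = 3207.5714
Ratio to trend: 3084 / 3207.5714 = 0.96

0.96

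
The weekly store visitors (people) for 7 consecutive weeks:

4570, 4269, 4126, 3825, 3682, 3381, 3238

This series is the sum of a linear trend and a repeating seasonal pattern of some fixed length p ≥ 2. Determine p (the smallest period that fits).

2

First differences y_{t+1} − y_t: -301, -143, -301, -143, -301, -143, …
The difference pattern repeats every 2 terms and not for any smaller step, so p = 2.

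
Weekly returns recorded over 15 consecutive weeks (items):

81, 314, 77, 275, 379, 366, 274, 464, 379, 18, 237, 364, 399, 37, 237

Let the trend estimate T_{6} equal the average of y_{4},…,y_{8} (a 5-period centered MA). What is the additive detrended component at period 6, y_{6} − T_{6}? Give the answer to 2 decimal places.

Trend T_6 = (275 + 379 + 366 + 274 + 464) / 5 = 1758/5 = 351.6000
Detrended value: 366 − 351.6000 = 14.40

14.40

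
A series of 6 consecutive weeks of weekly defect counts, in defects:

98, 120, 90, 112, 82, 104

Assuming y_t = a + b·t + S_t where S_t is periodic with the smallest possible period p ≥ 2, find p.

First differences y_{t+1} − y_t: 22, -30, 22, -30, 22, …
The difference pattern repeats every 2 terms and not for any smaller step, so p = 2.

2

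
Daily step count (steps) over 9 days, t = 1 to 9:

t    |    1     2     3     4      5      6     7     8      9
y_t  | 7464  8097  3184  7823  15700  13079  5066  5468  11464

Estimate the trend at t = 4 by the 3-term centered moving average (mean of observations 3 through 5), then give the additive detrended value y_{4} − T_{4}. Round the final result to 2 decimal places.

-1079.33

Trend T_4 = (3184 + 7823 + 15700) / 3 = 26707/3 = 8902.3333
Detrended value: 7823 − 8902.3333 = -1079.33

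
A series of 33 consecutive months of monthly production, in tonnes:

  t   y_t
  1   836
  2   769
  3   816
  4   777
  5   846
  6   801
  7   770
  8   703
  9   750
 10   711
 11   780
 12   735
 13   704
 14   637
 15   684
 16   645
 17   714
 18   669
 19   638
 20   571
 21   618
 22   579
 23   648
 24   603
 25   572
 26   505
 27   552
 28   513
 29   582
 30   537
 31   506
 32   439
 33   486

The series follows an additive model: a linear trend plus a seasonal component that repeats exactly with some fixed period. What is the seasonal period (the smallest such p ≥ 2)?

First differences y_{t+1} − y_t: -67, 47, -39, 69, -45, -31, -67, 47, -39, 69, -45, -31, -67, 47, …
The difference pattern repeats every 6 terms and not for any smaller step, so p = 6.

6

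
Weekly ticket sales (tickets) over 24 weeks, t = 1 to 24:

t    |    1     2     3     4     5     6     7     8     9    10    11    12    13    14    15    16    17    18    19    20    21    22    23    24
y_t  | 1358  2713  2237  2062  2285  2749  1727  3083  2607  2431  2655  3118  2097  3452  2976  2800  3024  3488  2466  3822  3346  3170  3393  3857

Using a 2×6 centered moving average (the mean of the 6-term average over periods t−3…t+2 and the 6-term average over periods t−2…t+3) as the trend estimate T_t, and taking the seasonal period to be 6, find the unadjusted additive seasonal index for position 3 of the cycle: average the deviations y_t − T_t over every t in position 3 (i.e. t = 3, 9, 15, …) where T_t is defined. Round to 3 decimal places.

34.222

Season position 3 occurs at t = 9, 15, 21 (where T_t is defined).
t=9: T_9 = 2572.75000; y_9 − T_9 = 2607 − 2572.75000 = 34.25000
t=15: T_15 = 2942.00000; y_15 − T_15 = 2976 − 2942.00000 = 34.00000
t=21: T_21 = 3311.58333; y_21 − T_21 = 3346 − 3311.58333 = 34.41667
Mean deviation: (34.25000 + 34.00000 + 34.41667) / 3 = 34.222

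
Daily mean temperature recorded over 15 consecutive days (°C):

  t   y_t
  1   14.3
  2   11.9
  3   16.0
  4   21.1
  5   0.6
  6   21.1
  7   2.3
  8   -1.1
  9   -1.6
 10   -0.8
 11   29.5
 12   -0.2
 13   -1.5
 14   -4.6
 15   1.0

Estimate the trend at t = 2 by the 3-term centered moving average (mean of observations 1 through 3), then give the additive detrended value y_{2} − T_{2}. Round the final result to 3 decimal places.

Trend T_2 = (14.3 + 11.9 + 16.0) / 3 = 42.2/3 = 14.06667
Detrended value: 11.9 − 14.06667 = -2.167

-2.167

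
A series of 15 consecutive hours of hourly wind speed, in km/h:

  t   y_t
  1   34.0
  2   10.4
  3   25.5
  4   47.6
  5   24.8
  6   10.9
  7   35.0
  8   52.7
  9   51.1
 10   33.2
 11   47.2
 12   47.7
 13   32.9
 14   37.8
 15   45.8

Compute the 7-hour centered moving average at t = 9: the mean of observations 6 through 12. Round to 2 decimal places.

39.69

Sum of periods 6–12: 10.9 + 35.0 + 52.7 + 51.1 + 33.2 + 47.2 + 47.7 = 277.8
Divide by 7: 277.8 / 7 = 39.69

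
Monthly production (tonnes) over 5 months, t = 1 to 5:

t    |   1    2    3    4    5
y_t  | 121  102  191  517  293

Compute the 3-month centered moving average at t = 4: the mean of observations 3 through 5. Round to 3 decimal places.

Sum of periods 3–5: 191 + 517 + 293 = 1001
Divide by 3: 1001 / 3 = 333.667

333.667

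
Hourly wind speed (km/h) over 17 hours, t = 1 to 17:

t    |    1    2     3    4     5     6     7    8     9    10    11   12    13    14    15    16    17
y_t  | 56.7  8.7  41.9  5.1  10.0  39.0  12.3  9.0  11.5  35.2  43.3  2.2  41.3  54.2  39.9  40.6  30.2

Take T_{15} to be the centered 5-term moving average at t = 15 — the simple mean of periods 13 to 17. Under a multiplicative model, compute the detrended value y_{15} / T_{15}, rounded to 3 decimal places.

0.968

Trend T_15 = (41.3 + 54.2 + 39.9 + 40.6 + 30.2) / 5 = 206.2/5 = 41.24000
Ratio to trend: 39.9 / 41.24000 = 0.968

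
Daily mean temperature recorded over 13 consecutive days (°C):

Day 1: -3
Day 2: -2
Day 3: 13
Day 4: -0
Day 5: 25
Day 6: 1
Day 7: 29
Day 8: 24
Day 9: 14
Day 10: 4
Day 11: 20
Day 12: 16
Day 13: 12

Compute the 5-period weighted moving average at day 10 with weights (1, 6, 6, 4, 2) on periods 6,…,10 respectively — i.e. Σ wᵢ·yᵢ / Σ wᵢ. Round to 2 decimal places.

Weighted sum: 1·1 + 6·29 + 6·24 + 4·14 + 2·4 = 1 + 174 + 144 + 56 + 8 = 383
Weight total: 1 + 6 + 6 + 4 + 2 = 19
WMA = 383 / 19 = 20.16

20.16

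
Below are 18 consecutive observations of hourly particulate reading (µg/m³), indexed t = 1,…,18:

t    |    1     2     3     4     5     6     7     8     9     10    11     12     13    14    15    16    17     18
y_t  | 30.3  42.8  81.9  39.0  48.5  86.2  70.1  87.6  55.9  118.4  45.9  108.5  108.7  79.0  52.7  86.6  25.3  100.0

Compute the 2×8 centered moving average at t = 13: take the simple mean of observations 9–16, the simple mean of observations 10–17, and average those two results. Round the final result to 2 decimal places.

80.05

Sum over 9–16: 55.9 + 118.4 + 45.9 + 108.5 + 108.7 + 79.0 + 52.7 + 86.6 = 655.7
Sum over 10–17: 118.4 + 45.9 + 108.5 + 108.7 + 79.0 + 52.7 + 86.6 + 25.3 = 625.1
CMA at t=13 = (655.7 + 625.1) / (2·8) = 1280.8 / 16 = 80.05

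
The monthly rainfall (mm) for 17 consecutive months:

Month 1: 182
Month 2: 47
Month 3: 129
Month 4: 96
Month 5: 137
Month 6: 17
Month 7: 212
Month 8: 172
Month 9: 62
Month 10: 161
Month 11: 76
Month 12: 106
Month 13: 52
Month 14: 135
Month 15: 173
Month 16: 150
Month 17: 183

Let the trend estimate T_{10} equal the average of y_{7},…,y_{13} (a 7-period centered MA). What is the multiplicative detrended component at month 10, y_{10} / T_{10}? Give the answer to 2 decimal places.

Trend T_10 = (212 + 172 + 62 + 161 + 76 + 106 + 52) / 7 = 841/7 = 120.1429
Ratio to trend: 161 / 120.1429 = 1.34

1.34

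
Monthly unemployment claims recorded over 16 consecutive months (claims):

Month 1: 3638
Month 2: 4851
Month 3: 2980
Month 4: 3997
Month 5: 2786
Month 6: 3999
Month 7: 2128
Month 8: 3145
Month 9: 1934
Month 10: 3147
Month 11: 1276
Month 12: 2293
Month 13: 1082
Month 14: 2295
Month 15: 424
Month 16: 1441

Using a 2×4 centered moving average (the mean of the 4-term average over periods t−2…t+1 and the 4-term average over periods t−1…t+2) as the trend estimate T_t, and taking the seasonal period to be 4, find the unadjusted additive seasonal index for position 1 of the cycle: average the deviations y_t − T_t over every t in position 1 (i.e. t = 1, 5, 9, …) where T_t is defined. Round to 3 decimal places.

-548.000

Season position 1 occurs at t = 5, 9, 13 (where T_t is defined).
t=5: T_5 = 3334.00000; y_5 − T_5 = 2786 − 3334.00000 = -548.00000
t=9: T_9 = 2482.00000; y_9 − T_9 = 1934 − 2482.00000 = -548.00000
t=13: T_13 = 1630.00000; y_13 − T_13 = 1082 − 1630.00000 = -548.00000
Mean deviation: (-548.00000 + -548.00000 + -548.00000) / 3 = -548.000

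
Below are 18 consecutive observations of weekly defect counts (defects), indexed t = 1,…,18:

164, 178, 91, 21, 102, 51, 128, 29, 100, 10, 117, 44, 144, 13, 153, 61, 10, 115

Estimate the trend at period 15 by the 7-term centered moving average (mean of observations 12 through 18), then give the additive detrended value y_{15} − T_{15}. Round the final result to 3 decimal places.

75.857

Trend T_15 = (44 + 144 + 13 + 153 + 61 + 10 + 115) / 7 = 540/7 = 77.14286
Detrended value: 153 − 77.14286 = 75.857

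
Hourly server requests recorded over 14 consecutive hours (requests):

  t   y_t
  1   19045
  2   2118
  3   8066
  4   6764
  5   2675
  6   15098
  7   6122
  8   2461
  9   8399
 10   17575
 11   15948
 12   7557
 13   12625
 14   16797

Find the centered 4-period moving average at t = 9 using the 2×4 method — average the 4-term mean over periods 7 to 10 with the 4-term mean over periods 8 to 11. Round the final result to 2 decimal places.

9867.50

Sum over 7–10: 6122 + 2461 + 8399 + 17575 = 34557
Sum over 8–11: 2461 + 8399 + 17575 + 15948 = 44383
CMA at t=9 = (34557 + 44383) / (2·4) = 78940 / 8 = 9867.50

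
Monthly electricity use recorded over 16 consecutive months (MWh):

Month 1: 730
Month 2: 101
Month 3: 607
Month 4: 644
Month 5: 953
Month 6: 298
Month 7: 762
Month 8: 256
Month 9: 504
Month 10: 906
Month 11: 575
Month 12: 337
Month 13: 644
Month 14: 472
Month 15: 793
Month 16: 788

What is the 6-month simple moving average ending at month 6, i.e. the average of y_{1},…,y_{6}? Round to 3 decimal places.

555.500

Sum of periods 1–6: 730 + 101 + 607 + 644 + 953 + 298 = 3333
Divide by 6: 3333 / 6 = 555.500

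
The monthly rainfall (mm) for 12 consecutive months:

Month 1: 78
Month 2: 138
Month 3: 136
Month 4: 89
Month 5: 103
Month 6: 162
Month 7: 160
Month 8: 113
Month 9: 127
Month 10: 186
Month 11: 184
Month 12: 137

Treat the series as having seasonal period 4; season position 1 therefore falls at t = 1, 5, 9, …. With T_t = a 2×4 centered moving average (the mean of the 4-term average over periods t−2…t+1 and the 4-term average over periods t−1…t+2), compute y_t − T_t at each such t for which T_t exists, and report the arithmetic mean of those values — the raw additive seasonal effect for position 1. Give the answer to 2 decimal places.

Season position 1 occurs at t = 5, 9 (where T_t is defined).
t=5: T_5 = 125.5000; y_5 − T_5 = 103 − 125.5000 = -22.5000
t=9: T_9 = 149.5000; y_9 − T_9 = 127 − 149.5000 = -22.5000
Mean deviation: (-22.5000 + -22.5000) / 2 = -22.50

-22.50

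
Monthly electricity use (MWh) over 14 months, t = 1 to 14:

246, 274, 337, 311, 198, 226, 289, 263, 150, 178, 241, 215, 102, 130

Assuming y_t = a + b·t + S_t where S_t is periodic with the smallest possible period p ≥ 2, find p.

4

First differences y_{t+1} − y_t: 28, 63, -26, -113, 28, 63, -26, -113, 28, 63, …
The difference pattern repeats every 4 terms and not for any smaller step, so p = 4.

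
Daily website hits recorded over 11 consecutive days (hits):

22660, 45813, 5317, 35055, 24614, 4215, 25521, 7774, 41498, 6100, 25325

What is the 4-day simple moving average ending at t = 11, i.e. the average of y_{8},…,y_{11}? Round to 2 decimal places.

20174.25

Sum of periods 8–11: 7774 + 41498 + 6100 + 25325 = 80697
Divide by 4: 80697 / 4 = 20174.25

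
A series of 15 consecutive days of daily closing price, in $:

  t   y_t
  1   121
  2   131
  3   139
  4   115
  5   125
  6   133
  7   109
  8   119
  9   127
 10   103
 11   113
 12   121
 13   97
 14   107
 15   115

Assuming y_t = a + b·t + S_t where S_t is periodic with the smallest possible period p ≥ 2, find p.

3

First differences y_{t+1} − y_t: 10, 8, -24, 10, 8, -24, 10, 8, …
The difference pattern repeats every 3 terms and not for any smaller step, so p = 3.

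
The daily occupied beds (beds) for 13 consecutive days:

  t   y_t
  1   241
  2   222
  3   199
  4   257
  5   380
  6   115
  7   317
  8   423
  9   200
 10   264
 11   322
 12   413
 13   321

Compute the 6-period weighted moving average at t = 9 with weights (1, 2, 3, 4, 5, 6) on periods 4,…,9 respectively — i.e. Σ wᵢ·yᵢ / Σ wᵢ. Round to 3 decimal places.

283.095

Weighted sum: 1·257 + 2·380 + 3·115 + 4·317 + 5·423 + 6·200 = 257 + 760 + 345 + 1268 + 2115 + 1200 = 5945
Weight total: 1 + 2 + 3 + 4 + 5 + 6 = 21
WMA = 5945 / 21 = 283.095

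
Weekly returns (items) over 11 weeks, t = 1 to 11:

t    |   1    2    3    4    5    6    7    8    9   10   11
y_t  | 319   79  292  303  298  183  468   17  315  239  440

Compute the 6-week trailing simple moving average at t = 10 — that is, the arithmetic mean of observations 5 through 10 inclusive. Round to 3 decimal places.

253.333

Sum of periods 5–10: 298 + 183 + 468 + 17 + 315 + 239 = 1520
Divide by 6: 1520 / 6 = 253.333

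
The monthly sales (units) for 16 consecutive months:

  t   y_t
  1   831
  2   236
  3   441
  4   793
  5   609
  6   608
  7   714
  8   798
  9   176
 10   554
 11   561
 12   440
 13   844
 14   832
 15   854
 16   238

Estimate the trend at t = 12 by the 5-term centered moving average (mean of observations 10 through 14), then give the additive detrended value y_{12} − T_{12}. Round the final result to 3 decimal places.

-206.200

Trend T_12 = (554 + 561 + 440 + 844 + 832) / 5 = 3231/5 = 646.20000
Detrended value: 440 − 646.20000 = -206.200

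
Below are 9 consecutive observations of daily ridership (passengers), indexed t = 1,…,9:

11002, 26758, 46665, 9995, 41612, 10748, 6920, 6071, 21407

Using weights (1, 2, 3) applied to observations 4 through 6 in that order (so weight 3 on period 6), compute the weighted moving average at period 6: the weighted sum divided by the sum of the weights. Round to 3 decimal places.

20910.500

Weighted sum: 1·9995 + 2·41612 + 3·10748 = 9995 + 83224 + 32244 = 125463
Weight total: 1 + 2 + 3 = 6
WMA = 125463 / 6 = 20910.500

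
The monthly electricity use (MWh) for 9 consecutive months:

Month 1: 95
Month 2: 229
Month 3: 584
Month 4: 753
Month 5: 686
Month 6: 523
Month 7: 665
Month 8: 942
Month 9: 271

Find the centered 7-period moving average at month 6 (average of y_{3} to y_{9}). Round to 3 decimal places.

632.000

Sum of periods 3–9: 584 + 753 + 686 + 523 + 665 + 942 + 271 = 4424
Divide by 7: 4424 / 7 = 632.000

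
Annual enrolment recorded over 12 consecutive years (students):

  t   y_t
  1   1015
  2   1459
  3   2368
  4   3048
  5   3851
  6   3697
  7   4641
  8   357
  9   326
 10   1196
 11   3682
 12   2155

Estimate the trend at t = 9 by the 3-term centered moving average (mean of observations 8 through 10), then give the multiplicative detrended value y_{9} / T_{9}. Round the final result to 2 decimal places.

Trend T_9 = (357 + 326 + 1196) / 3 = 1879/3 = 626.3333
Ratio to trend: 326 / 626.3333 = 0.52

0.52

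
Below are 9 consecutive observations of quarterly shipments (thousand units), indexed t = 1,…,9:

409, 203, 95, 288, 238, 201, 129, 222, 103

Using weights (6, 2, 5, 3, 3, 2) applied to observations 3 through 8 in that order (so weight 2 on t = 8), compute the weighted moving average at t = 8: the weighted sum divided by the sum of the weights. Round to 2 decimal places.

Weighted sum: 6·95 + 2·288 + 5·238 + 3·201 + 3·129 + 2·222 = 570 + 576 + 1190 + 603 + 387 + 444 = 3770
Weight total: 6 + 2 + 5 + 3 + 3 + 2 = 21
WMA = 3770 / 21 = 179.52

179.52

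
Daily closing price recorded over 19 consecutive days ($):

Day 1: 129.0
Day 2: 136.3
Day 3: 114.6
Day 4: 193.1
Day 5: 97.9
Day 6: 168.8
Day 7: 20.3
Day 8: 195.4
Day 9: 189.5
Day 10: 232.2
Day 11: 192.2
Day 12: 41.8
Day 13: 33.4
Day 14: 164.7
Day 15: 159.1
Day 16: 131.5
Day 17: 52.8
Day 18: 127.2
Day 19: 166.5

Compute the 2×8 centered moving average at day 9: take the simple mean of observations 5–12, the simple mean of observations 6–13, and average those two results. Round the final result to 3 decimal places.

Sum over 5–12: 97.9 + 168.8 + 20.3 + 195.4 + 189.5 + 232.2 + 192.2 + 41.8 = 1138.1
Sum over 6–13: 168.8 + 20.3 + 195.4 + 189.5 + 232.2 + 192.2 + 41.8 + 33.4 = 1073.6
CMA at t=9 = (1138.1 + 1073.6) / (2·8) = 2211.7 / 16 = 138.231

138.231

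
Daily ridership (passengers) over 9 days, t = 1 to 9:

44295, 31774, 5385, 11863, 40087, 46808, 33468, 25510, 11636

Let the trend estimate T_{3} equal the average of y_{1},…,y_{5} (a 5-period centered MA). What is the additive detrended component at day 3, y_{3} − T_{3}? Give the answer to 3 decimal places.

-21295.800

Trend T_3 = (44295 + 31774 + 5385 + 11863 + 40087) / 5 = 133404/5 = 26680.80000
Detrended value: 5385 − 26680.80000 = -21295.800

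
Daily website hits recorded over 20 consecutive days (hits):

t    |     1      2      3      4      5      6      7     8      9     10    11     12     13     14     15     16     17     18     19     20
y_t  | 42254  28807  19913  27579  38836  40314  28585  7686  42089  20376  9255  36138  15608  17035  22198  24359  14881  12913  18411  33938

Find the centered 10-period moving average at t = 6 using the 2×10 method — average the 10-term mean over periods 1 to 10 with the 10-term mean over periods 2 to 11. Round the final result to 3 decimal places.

27993.950

Sum over 1–10: 42254 + 28807 + 19913 + 27579 + 38836 + 40314 + 28585 + 7686 + 42089 + 20376 = 296439
Sum over 2–11: 28807 + 19913 + 27579 + 38836 + 40314 + 28585 + 7686 + 42089 + 20376 + 9255 = 263440
CMA at t=6 = (296439 + 263440) / (2·10) = 559879 / 20 = 27993.950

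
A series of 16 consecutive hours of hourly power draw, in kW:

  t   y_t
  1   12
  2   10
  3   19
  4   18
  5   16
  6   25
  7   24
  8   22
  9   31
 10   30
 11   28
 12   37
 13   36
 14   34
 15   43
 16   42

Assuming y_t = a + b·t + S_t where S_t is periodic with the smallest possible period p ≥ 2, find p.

3

First differences y_{t+1} − y_t: -2, 9, -1, -2, 9, -1, -2, 9, …
The difference pattern repeats every 3 terms and not for any smaller step, so p = 3.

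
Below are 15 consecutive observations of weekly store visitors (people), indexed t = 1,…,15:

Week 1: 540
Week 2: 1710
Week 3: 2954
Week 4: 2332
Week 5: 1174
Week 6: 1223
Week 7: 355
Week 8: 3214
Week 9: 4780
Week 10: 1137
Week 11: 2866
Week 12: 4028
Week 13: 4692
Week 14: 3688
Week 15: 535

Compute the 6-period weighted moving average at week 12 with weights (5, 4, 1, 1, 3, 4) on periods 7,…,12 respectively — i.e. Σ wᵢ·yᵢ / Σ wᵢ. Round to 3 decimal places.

2514.333

Weighted sum: 5·355 + 4·3214 + 1·4780 + 1·1137 + 3·2866 + 4·4028 = 1775 + 12856 + 4780 + 1137 + 8598 + 16112 = 45258
Weight total: 5 + 4 + 1 + 1 + 3 + 4 = 18
WMA = 45258 / 18 = 2514.333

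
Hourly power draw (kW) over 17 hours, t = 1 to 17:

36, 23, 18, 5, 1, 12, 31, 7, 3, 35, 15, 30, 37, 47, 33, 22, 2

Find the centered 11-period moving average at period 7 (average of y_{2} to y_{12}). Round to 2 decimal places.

16.36

Sum of periods 2–12: 23 + 18 + 5 + 1 + 12 + 31 + 7 + 3 + 35 + 15 + 30 = 180
Divide by 11: 180 / 11 = 16.36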